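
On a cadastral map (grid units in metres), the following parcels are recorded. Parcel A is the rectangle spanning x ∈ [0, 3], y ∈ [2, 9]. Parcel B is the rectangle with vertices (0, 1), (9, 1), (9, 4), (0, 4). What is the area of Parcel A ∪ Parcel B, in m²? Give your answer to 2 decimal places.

42.00

By inclusion–exclusion:
Individual areas: |Parcel A| = 21, |Parcel B| = 27.
|Parcel A∩Parcel B|: x∈[0,3], y∈[2,4] → 3·2 = 6.
|Parcel A ∪ Parcel B| = 48 − 6 = 42.00.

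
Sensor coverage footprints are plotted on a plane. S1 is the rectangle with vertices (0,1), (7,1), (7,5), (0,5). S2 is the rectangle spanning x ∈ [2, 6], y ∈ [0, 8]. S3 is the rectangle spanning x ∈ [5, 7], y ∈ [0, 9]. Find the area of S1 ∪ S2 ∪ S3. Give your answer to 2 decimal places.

50.00

By inclusion–exclusion:
Individual areas: |S1| = 28, |S2| = 32, |S3| = 18.
|S1∩S2|: x∈[2,6], y∈[1,5] → 4·4 = 16.
|S1∩S3|: x∈[5,7], y∈[1,5] → 2·4 = 8.
|S2∩S3|: x∈[5,6], y∈[0,8] → 1·8 = 8.
|S1∩S2∩S3| = 4.
|S1 ∪ S2 ∪ S3| = 78 − 32 + 4 = 50.00.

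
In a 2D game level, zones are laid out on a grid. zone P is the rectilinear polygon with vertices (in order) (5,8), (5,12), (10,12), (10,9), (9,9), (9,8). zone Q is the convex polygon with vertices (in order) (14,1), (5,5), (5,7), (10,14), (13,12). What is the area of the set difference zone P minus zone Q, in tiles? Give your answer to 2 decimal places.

8.57

|zone P| = 19, |zone P∩zone Q| = 10.4286.
|zone P ∖ zone Q| = |zone P| − |zone P∩zone Q| = 19 − 10.4286 = 8.57.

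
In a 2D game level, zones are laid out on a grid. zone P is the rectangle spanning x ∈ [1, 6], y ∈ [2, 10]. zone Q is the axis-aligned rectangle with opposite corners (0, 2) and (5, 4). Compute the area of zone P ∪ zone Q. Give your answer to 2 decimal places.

42.00

By inclusion–exclusion:
Individual areas: |zone P| = 40, |zone Q| = 10.
|zone P∩zone Q|: x∈[1,5], y∈[2,4] → 4·2 = 8.
|zone P ∪ zone Q| = 50 − 8 = 42.00.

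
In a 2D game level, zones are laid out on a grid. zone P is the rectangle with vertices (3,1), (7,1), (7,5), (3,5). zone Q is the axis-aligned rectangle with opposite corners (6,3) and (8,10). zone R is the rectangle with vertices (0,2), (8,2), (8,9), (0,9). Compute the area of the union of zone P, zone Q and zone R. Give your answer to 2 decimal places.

By inclusion–exclusion:
Individual areas: |zone P| = 16, |zone Q| = 14, |zone R| = 56.
|zone P∩zone Q|: x∈[6,7], y∈[3,5] → 1·2 = 2.
|zone P∩zone R|: x∈[3,7], y∈[2,5] → 4·3 = 12.
|zone Q∩zone R|: x∈[6,8], y∈[3,9] → 2·6 = 12.
|zone P∩zone Q∩zone R| = 2.
|zone P ∪ zone Q ∪ zone R| = 86 − 26 + 2 = 62.00.

62.00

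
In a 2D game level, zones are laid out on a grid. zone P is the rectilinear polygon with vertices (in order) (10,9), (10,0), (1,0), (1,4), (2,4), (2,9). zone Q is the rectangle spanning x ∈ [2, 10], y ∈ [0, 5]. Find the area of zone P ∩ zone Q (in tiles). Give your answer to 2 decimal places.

40.00

The intersection is the polygon with vertices (10,0), (2,0), (2,4), (2,5), (10,5).
By the shoelace formula its area is 40.00.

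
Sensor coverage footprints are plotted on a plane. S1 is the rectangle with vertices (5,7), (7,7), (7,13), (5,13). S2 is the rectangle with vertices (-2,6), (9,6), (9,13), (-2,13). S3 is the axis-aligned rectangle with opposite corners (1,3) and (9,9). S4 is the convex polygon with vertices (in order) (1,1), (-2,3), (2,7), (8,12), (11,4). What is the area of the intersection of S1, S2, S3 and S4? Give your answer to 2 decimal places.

4.00

The intersection is the polygon with vertices (5,9), (7,9), (7,7), (5,7).
By the shoelace formula its area is 4.00.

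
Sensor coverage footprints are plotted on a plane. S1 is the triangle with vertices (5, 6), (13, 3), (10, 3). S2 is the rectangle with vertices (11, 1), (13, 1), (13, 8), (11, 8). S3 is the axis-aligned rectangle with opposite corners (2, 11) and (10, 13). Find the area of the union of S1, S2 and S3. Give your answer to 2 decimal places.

By inclusion–exclusion:
Individual areas: |S1| = 4.5, |S2| = 14, |S3| = 16.
|S1∩S2| = 0.75.
|S1∩S3| = 0.
|S2∩S3| = 0 (no overlap).
|S1∩S2∩S3| = 0.
|S1 ∪ S2 ∪ S3| = 34.5 − 0.75 + 0 = 33.75.

33.75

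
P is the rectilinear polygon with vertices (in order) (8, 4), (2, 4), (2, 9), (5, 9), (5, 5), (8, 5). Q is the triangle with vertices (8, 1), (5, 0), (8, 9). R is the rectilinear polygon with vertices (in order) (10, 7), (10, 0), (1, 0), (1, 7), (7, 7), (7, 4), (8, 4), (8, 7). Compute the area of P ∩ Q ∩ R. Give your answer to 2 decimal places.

0.50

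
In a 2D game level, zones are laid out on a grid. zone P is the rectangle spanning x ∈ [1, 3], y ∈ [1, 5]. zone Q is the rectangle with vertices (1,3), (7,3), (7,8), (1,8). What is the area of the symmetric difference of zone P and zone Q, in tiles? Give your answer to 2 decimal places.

30.00

|zone P∩zone Q|: x∈[1,3], y∈[3,5] → 2·2 = 4.
|zone P △ zone Q| = |zone P| + |zone Q| − 2·|zone P∩zone Q| = 8 + 30 − 8 = 30.00.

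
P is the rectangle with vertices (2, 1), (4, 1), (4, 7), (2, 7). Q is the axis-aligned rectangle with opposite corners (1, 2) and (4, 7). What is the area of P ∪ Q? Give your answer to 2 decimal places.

17.00

By inclusion–exclusion:
Individual areas: |P| = 12, |Q| = 15.
|P∩Q|: x∈[2,4], y∈[2,7] → 2·5 = 10.
|P ∪ Q| = 27 − 10 = 17.00.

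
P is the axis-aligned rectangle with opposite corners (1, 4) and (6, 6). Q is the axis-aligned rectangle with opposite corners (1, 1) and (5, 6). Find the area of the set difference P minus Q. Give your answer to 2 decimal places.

2.00

|P∩Q|: x∈[1,5], y∈[4,6] → 4·2 = 8.
|P| = 10.
|P ∖ Q| = |P| − |P∩Q| = 10 − 8 = 2.00.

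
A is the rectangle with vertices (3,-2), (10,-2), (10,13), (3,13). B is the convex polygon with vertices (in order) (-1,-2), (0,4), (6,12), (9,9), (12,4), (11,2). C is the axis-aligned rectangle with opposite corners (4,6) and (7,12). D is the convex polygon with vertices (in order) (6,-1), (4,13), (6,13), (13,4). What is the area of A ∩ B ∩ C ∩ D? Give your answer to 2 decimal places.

12.14

The intersection is the polygon with vertices (7,11), (7,6), (5,6), (4.44,9.92), (6,12).
By the shoelace formula its area is 12.14.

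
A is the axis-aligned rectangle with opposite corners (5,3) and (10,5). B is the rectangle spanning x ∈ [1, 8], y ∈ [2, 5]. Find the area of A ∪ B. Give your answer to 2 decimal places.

25.00

By inclusion–exclusion:
Individual areas: |A| = 10, |B| = 21.
|A∩B|: x∈[5,8], y∈[3,5] → 3·2 = 6.
|A ∪ B| = 31 − 6 = 25.00.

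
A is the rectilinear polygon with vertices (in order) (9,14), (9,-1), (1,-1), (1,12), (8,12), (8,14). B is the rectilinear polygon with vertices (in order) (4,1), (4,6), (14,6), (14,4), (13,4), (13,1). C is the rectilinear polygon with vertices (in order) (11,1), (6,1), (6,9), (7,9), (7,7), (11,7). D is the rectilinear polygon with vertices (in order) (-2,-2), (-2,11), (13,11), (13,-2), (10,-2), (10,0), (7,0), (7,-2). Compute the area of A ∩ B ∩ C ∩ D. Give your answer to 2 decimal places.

The intersection is the polygon with vertices (6,6), (9,6), (9,1), (6,1).
By the shoelace formula its area is 15.00.

15.00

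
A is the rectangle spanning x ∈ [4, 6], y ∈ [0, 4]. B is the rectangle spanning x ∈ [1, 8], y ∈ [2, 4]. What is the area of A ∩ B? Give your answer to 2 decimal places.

|A∩B|: x∈[4,6], y∈[2,4] → 2·2 = 4.

4.00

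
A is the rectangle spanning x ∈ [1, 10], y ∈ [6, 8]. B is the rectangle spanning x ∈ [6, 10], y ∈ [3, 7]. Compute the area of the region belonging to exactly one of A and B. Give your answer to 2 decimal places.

|A∩B|: x∈[6,10], y∈[6,7] → 4·1 = 4.
|A △ B| = |A| + |B| − 2·|A∩B| = 18 + 16 − 8 = 26.00.

26.00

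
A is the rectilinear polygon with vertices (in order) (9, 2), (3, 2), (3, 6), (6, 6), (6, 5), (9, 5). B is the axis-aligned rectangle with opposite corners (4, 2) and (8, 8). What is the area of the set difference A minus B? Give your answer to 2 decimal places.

7.00

|A| = 21, |A∩B| = 14.
|A ∖ B| = |A| − |A∩B| = 21 − 14 = 7.00.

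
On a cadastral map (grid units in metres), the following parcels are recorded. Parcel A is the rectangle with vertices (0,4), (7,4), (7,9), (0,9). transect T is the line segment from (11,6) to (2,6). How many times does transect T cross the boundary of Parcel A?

The segment meets the boundary at (7,6).

1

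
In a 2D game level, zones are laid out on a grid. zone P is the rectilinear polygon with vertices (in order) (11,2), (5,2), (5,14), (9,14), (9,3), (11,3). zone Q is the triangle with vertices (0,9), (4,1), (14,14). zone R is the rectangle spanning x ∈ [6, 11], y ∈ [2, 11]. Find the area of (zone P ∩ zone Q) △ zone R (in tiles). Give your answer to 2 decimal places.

38.70

|zone P ∩ zone Q| = 26.4.
|(zone P ∩ zone Q) ∩ zone R| = 16.35.
|(zone P ∩ zone Q) △ zone R| = 26.4 + 45 − 32.7 = 38.70.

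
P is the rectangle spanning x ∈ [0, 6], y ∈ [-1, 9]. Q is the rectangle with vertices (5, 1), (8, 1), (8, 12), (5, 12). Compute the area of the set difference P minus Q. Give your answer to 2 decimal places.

|P∩Q|: x∈[5,6], y∈[1,9] → 1·8 = 8.
|P| = 60.
|P ∖ Q| = |P| − |P∩Q| = 60 − 8 = 52.00.

52.00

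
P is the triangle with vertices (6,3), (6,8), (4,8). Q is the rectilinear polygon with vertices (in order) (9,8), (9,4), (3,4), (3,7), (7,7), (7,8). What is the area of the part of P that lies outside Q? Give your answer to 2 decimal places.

|P| = 5, |P∩Q| = 3.
|P ∖ Q| = |P| − |P∩Q| = 5 − 3 = 2.00.

2.00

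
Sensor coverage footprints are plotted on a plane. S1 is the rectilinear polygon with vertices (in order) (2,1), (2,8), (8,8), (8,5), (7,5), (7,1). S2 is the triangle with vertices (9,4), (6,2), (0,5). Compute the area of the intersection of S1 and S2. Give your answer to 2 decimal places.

The intersection is the polygon with vertices (2,4.778), (7,4.222), (7,2.667), (6,2), (2,4).
By the shoelace formula its area is 8.17.

8.17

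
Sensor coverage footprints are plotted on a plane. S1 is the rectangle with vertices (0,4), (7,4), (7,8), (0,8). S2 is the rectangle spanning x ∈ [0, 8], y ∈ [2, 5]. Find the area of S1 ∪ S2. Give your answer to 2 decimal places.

By inclusion–exclusion:
Individual areas: |S1| = 28, |S2| = 24.
|S1∩S2|: x∈[0,7], y∈[4,5] → 7·1 = 7.
|S1 ∪ S2| = 52 − 7 = 45.00.

45.00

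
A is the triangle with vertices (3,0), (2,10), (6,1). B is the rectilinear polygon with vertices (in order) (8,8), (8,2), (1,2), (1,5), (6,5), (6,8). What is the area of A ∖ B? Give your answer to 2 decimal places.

8.78

|A| = 15.5, |A∩B| = 6.7167.
|A ∖ B| = |A| − |A∩B| = 15.5 − 6.7167 = 8.78.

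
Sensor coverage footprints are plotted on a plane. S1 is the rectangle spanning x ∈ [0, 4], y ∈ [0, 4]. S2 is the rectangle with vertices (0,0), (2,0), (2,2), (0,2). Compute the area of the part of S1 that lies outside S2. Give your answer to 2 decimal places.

12.00

|S1∩S2|: x∈[0,2], y∈[0,2] → 2·2 = 4.
|S1| = 16.
|S1 ∖ S2| = |S1| − |S1∩S2| = 16 − 4 = 12.00.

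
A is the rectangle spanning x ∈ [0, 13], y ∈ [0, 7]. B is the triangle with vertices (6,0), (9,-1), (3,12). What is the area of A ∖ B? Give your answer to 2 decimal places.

|A| = 91, |A∩B| = 12.5865.
|A ∖ B| = |A| − |A∩B| = 91 − 12.5865 = 78.41.

78.41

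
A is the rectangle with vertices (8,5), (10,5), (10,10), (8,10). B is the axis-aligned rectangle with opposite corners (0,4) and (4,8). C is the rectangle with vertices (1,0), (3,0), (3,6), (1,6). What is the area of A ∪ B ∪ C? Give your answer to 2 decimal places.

By inclusion–exclusion:
Individual areas: |A| = 10, |B| = 16, |C| = 12.
|A∩B| = 0 (no overlap).
|A∩C| = 0 (no overlap).
|B∩C|: x∈[1,3], y∈[4,6] → 2·2 = 4.
|A∩B∩C| = 0.
|A ∪ B ∪ C| = 38 − 4 + 0 = 34.00.

34.00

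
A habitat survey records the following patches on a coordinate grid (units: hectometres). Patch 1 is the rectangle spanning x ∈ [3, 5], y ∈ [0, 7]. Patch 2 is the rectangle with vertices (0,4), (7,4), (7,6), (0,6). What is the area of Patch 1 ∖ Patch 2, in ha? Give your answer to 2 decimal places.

|Patch 1∩Patch 2|: x∈[3,5], y∈[4,6] → 2·2 = 4.
|Patch 1| = 14.
|Patch 1 ∖ Patch 2| = |Patch 1| − |Patch 1∩Patch 2| = 14 − 4 = 10.00.

10.00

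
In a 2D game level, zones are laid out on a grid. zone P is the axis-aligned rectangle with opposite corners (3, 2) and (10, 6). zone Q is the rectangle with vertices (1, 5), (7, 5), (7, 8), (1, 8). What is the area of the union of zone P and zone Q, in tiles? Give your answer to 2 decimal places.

By inclusion–exclusion:
Individual areas: |zone P| = 28, |zone Q| = 18.
|zone P∩zone Q|: x∈[3,7], y∈[5,6] → 4·1 = 4.
|zone P ∪ zone Q| = 46 − 4 = 42.00.

42.00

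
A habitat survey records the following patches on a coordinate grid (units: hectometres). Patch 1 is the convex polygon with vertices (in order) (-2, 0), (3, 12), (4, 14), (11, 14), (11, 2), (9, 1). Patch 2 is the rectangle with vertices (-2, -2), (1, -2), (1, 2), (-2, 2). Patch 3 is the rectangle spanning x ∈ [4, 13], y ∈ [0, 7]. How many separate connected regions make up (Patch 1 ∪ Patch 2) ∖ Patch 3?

(Patch 1 ∪ Patch 2) ∖ Patch 3 is a single connected region.

1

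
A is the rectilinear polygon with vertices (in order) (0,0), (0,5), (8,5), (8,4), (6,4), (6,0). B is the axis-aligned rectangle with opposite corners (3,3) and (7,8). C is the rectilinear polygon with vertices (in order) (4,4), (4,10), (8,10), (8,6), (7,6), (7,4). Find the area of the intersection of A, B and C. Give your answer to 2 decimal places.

The intersection is the polygon with vertices (7,4), (6,4), (4,4), (4,5), (7,5).
By the shoelace formula its area is 3.00.

3.00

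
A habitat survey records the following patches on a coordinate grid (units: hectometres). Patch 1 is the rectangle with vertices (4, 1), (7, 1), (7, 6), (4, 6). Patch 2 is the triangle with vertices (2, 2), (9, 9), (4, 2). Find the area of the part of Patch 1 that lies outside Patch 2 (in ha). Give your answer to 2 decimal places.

|Patch 1| = 15, |Patch 1∩Patch 2| = 3.7143.
|Patch 1 ∖ Patch 2| = |Patch 1| − |Patch 1∩Patch 2| = 15 − 3.7143 = 11.29.

11.29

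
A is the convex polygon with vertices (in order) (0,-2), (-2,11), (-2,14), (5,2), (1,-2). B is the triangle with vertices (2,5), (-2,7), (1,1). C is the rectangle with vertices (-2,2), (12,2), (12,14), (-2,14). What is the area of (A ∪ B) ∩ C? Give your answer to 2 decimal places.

36.21

The region (A ∪ B) ∩ C is the polygon with vertices (-2,7), (-1.333,6.667), (-2,11), (-2,14), (5,2), (-0.615,2), (-1.111,5.222).
By the shoelace formula its area is 36.21.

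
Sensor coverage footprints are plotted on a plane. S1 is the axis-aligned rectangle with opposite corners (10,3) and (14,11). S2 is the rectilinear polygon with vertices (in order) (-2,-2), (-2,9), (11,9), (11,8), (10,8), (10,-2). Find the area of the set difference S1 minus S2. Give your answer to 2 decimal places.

31.00

|S1| = 32, |S1∩S2| = 1.
|S1 ∖ S2| = |S1| − |S1∩S2| = 32 − 1 = 31.00.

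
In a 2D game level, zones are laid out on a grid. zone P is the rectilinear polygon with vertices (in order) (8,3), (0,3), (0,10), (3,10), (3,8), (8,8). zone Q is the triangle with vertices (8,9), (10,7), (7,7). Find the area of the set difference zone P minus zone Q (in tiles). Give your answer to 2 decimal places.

|zone P| = 46, |zone P∩zone Q| = 0.75.
|zone P ∖ zone Q| = |zone P| − |zone P∩zone Q| = 46 − 0.75 = 45.25.

45.25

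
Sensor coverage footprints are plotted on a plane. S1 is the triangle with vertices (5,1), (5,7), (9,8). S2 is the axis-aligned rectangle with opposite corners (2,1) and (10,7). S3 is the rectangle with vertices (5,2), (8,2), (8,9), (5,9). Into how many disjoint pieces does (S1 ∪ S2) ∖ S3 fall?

(S1 ∪ S2) ∖ S3 is a single connected region.

1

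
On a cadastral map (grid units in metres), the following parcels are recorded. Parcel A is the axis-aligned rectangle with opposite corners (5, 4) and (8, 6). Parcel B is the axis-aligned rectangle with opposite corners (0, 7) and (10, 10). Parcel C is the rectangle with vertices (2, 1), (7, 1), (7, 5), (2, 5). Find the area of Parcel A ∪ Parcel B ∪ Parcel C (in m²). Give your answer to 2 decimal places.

54.00

By inclusion–exclusion:
Individual areas: |Parcel A| = 6, |Parcel B| = 30, |Parcel C| = 20.
|Parcel A∩Parcel B| = 0 (no overlap).
|Parcel A∩Parcel C|: x∈[5,7], y∈[4,5] → 2·1 = 2.
|Parcel B∩Parcel C| = 0 (no overlap).
|Parcel A∩Parcel B∩Parcel C| = 0.
|Parcel A ∪ Parcel B ∪ Parcel C| = 56 − 2 + 0 = 54.00.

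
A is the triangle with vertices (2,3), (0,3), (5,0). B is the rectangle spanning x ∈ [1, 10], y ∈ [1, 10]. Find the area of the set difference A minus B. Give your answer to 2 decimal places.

0.63

|A| = 3, |A∩B| = 2.3667.
|A ∖ B| = |A| − |A∩B| = 3 − 2.3667 = 0.63.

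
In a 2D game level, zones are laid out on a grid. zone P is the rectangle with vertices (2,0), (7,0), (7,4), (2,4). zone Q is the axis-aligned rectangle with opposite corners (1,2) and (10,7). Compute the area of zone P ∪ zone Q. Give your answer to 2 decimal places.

55.00

By inclusion–exclusion:
Individual areas: |zone P| = 20, |zone Q| = 45.
|zone P∩zone Q|: x∈[2,7], y∈[2,4] → 5·2 = 10.
|zone P ∪ zone Q| = 65 − 10 = 55.00.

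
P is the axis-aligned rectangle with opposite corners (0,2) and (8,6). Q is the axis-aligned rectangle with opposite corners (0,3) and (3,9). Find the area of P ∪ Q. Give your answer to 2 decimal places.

41.00

By inclusion–exclusion:
Individual areas: |P| = 32, |Q| = 18.
|P∩Q|: x∈[0,3], y∈[3,6] → 3·3 = 9.
|P ∪ Q| = 50 − 9 = 41.00.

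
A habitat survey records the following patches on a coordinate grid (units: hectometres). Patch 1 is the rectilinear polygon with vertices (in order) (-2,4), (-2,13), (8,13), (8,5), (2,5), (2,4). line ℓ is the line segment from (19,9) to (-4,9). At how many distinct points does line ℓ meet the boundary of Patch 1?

The segment meets the boundary at (-2,9), (8,9).

2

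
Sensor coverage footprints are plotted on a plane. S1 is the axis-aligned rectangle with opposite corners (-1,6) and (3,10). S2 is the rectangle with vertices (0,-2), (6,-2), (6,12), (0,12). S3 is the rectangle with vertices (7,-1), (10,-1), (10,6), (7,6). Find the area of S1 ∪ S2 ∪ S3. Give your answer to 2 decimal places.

By inclusion–exclusion:
Individual areas: |S1| = 16, |S2| = 84, |S3| = 21.
|S1∩S2|: x∈[0,3], y∈[6,10] → 3·4 = 12.
|S1∩S3| = 0 (no overlap).
|S2∩S3| = 0 (no overlap).
|S1∩S2∩S3| = 0.
|S1 ∪ S2 ∪ S3| = 121 − 12 + 0 = 109.00.

109.00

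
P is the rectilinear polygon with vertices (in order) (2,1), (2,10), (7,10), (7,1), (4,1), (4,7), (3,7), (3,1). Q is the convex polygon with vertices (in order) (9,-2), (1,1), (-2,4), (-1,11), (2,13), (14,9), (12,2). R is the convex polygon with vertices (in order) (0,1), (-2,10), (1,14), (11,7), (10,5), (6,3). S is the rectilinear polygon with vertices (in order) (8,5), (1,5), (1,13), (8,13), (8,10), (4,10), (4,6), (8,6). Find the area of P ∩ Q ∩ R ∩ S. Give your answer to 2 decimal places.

11.00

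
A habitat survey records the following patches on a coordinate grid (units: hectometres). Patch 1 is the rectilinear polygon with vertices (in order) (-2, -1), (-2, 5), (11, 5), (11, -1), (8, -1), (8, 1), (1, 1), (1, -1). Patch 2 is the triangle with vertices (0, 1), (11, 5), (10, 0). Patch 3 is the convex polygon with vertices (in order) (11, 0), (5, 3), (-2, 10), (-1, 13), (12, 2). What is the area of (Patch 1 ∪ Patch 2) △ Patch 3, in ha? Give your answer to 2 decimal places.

80.13

|Patch 1 ∪ Patch 2| = 67.15.
|(Patch 1 ∪ Patch 2) ∩ Patch 3| = 20.2587.
|(Patch 1 ∪ Patch 2) △ Patch 3| = 67.15 + 53.5 − 40.5175 = 80.13.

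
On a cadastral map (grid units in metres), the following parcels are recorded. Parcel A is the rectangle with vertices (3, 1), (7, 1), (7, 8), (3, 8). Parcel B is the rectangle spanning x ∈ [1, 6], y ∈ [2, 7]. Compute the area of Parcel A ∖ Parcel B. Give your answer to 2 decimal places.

|Parcel A∩Parcel B|: x∈[3,6], y∈[2,7] → 3·5 = 15.
|Parcel A| = 28.
|Parcel A ∖ Parcel B| = |Parcel A| − |Parcel A∩Parcel B| = 28 − 15 = 13.00.

13.00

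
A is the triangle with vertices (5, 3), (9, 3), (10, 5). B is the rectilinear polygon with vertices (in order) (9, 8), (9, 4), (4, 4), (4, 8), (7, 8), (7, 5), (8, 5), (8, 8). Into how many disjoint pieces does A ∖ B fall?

1

A ∖ B is a single connected region.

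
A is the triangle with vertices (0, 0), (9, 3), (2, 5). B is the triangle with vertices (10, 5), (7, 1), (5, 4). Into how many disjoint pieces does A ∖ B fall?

2

A ∖ B splits into 2 disjoint pieces (area 16.0535, area 0.085).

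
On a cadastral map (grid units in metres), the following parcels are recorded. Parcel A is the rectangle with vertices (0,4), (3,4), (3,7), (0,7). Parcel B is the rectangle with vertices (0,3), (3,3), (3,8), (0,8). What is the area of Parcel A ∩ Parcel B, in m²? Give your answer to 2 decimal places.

9.00

|Parcel A∩Parcel B|: x∈[0,3], y∈[4,7] → 3·3 = 9.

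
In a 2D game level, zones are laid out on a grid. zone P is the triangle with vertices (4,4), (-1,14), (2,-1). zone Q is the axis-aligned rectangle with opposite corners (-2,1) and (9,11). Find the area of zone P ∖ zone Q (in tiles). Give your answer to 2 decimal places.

2.55

|zone P| = 22.5, |zone P∩zone Q| = 19.95.
|zone P ∖ zone Q| = |zone P| − |zone P∩zone Q| = 22.5 − 19.95 = 2.55.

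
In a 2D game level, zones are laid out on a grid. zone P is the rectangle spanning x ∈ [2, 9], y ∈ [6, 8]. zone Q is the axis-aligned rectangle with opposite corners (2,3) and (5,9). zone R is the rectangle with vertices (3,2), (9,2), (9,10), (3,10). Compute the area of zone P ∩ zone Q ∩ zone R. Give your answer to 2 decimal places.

4.00

The intersection is the polygon with vertices (5,6), (3,6), (3,8), (5,8).
By the shoelace formula its area is 4.00.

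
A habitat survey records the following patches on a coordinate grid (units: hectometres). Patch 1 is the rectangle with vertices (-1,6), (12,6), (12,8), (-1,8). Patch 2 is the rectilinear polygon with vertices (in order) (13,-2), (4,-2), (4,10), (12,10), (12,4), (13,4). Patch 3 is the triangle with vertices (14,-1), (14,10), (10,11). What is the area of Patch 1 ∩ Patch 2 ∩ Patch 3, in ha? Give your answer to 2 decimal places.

1.33

The intersection is the polygon with vertices (11.667,6), (11,8), (12,8), (12,6).
By the shoelace formula its area is 1.33.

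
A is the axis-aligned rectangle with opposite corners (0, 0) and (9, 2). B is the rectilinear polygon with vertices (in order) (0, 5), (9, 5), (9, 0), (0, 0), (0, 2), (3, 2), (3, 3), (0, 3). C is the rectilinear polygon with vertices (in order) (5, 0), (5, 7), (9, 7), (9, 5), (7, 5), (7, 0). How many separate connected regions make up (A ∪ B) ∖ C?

(A ∪ B) ∖ C splits into 2 disjoint pieces (area 10, area 22).

2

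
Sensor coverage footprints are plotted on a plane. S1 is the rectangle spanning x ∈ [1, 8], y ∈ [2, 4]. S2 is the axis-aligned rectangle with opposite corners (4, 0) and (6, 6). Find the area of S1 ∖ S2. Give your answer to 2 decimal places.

|S1∩S2|: x∈[4,6], y∈[2,4] → 2·2 = 4.
|S1| = 14.
|S1 ∖ S2| = |S1| − |S1∩S2| = 14 − 4 = 10.00.

10.00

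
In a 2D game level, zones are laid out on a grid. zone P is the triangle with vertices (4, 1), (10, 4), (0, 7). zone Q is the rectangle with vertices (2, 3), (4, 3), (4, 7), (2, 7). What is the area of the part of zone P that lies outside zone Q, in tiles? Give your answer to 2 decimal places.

|zone P| = 24, |zone P∩zone Q| = 5.8667.
|zone P ∖ zone Q| = |zone P| − |zone P∩zone Q| = 24 − 5.8667 = 18.13.

18.13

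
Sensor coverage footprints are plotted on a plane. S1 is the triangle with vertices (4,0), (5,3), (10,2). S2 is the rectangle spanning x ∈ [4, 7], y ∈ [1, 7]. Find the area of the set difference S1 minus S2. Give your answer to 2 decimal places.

|S1| = 8, |S1∩S2| = 4.2667.
|S1 ∖ S2| = |S1| − |S1∩S2| = 8 − 4.2667 = 3.73.

3.73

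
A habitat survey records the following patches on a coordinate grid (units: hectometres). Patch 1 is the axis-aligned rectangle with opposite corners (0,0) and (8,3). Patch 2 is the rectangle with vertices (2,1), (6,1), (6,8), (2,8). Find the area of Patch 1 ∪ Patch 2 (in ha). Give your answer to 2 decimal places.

By inclusion–exclusion:
Individual areas: |Patch 1| = 24, |Patch 2| = 28.
|Patch 1∩Patch 2|: x∈[2,6], y∈[1,3] → 4·2 = 8.
|Patch 1 ∪ Patch 2| = 52 − 8 = 44.00.

44.00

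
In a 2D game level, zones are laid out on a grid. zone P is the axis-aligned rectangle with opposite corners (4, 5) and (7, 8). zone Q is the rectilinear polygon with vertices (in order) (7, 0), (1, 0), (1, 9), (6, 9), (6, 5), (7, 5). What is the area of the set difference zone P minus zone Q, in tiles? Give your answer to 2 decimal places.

|zone P| = 9, |zone P∩zone Q| = 6.
|zone P ∖ zone Q| = |zone P| − |zone P∩zone Q| = 9 − 6 = 3.00.

3.00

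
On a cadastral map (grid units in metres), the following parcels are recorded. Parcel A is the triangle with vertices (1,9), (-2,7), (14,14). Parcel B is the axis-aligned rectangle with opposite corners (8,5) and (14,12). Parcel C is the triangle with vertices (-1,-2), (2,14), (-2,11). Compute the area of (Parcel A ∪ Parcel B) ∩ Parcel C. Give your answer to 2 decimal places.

The region (Parcel A ∪ Parcel B) ∩ Parcel C is the polygon with vertices (1,9), (1.067,9.026), (0.928,8.281), (-1.702,7.13), (-1.707,7.195).
By the shoelace formula its area is 1.02.

1.02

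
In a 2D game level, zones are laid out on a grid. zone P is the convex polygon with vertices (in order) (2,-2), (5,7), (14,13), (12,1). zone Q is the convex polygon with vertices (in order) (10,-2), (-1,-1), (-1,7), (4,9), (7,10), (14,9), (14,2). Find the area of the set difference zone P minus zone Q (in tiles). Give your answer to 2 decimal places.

|zone P| = 88.5, |zone P∩zone Q| = 79.329.
|zone P ∖ zone Q| = |zone P| − |zone P∩zone Q| = 88.5 − 79.329 = 9.17.

9.17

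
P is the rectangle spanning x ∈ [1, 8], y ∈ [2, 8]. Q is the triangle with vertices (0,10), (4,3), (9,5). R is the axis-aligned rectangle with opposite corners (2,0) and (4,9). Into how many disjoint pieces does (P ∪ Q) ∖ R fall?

(P ∪ Q) ∖ R splits into 2 disjoint pieces (area 24.4778, area 7.746).

2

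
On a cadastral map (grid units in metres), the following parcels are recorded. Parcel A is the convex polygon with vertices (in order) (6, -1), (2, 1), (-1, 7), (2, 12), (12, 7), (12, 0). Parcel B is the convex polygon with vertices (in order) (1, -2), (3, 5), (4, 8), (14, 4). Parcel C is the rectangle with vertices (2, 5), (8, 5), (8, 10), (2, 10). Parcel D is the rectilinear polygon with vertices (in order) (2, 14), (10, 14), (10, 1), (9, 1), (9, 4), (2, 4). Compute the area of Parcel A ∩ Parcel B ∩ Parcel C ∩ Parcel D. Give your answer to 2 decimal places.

10.30

The intersection is the polygon with vertices (8,6.4), (8,5), (3,5), (4,8).
By the shoelace formula its area is 10.30.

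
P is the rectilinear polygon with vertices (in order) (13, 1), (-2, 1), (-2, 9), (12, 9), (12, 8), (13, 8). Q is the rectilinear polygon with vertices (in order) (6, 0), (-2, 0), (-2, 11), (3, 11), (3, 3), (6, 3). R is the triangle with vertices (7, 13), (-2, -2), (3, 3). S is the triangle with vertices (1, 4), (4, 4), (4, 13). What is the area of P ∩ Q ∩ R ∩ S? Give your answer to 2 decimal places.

The intersection is the polygon with vertices (3,6.333), (3,4), (1.6,4).
By the shoelace formula its area is 1.63.

1.63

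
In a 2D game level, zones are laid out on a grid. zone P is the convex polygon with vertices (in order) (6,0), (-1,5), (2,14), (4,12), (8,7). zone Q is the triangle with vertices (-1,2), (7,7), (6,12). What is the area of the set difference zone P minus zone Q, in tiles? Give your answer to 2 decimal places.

48.76

|zone P| = 68, |zone P∩zone Q| = 19.24.
|zone P ∖ zone Q| = |zone P| − |zone P∩zone Q| = 68 − 19.24 = 48.76.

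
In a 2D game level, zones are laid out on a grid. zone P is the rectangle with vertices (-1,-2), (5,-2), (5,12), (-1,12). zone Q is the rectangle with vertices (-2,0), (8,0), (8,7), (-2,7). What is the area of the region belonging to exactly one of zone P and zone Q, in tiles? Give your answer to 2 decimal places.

|zone P∩zone Q|: x∈[-1,5], y∈[0,7] → 6·7 = 42.
|zone P △ zone Q| = |zone P| + |zone Q| − 2·|zone P∩zone Q| = 84 + 70 − 84 = 70.00.

70.00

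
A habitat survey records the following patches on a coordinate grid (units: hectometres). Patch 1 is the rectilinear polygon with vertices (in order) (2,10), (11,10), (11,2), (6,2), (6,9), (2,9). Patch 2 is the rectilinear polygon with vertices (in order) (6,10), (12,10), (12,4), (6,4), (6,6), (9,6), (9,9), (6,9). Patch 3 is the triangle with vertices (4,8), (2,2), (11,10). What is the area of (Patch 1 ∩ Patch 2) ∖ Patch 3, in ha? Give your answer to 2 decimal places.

19.36

|Patch 1 ∩ Patch 2| = 21.
|(Patch 1 ∩ Patch 2) ∩ Patch 3| = 1.6389.
|(Patch 1 ∩ Patch 2) ∖ Patch 3| = 21 − 1.6389 = 19.36.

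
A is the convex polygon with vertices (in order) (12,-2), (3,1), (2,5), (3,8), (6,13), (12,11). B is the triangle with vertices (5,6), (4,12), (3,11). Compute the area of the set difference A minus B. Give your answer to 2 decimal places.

109.94

|A| = 111.5, |A∩B| = 1.5583.
|A ∖ B| = |A| − |A∩B| = 111.5 − 1.5583 = 109.94.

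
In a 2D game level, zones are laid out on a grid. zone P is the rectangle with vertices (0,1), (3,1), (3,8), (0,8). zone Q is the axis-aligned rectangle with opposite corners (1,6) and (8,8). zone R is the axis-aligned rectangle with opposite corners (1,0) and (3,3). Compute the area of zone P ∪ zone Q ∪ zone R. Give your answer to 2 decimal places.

33.00

By inclusion–exclusion:
Individual areas: |zone P| = 21, |zone Q| = 14, |zone R| = 6.
|zone P∩zone Q|: x∈[1,3], y∈[6,8] → 2·2 = 4.
|zone P∩zone R|: x∈[1,3], y∈[1,3] → 2·2 = 4.
|zone Q∩zone R| = 0 (no overlap).
|zone P∩zone Q∩zone R| = 0.
|zone P ∪ zone Q ∪ zone R| = 41 − 8 + 0 = 33.00.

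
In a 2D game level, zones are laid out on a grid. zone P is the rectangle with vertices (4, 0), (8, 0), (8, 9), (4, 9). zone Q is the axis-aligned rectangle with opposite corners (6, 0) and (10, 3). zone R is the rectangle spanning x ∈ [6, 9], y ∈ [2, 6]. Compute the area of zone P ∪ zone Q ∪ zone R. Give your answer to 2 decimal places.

By inclusion–exclusion:
Individual areas: |zone P| = 36, |zone Q| = 12, |zone R| = 12.
|zone P∩zone Q|: x∈[6,8], y∈[0,3] → 2·3 = 6.
|zone P∩zone R|: x∈[6,8], y∈[2,6] → 2·4 = 8.
|zone Q∩zone R|: x∈[6,9], y∈[2,3] → 3·1 = 3.
|zone P∩zone Q∩zone R| = 2.
|zone P ∪ zone Q ∪ zone R| = 60 − 17 + 2 = 45.00.

45.00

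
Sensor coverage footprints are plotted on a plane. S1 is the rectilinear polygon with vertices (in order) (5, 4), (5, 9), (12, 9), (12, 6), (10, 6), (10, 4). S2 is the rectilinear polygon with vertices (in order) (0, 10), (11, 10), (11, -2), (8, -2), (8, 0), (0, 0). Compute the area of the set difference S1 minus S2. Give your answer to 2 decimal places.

|S1| = 31, |S1∩S2| = 28.
|S1 ∖ S2| = |S1| − |S1∩S2| = 31 − 28 = 3.00.

3.00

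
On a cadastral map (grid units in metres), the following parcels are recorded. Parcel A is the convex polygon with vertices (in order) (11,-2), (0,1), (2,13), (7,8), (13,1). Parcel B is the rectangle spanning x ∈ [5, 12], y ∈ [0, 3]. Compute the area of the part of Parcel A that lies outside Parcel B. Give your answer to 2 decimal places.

|Parcel A| = 100, |Parcel A∩Parcel B| = 20.7024.
|Parcel A ∖ Parcel B| = |Parcel A| − |Parcel A∩Parcel B| = 100 − 20.7024 = 79.30.

79.30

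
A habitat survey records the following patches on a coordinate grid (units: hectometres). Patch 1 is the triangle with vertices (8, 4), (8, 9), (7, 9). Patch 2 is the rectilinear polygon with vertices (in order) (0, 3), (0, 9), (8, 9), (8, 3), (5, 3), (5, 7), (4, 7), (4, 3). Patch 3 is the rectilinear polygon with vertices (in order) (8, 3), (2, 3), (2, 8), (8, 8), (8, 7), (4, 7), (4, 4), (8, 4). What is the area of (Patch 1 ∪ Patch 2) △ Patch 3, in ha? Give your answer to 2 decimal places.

28.00

|Patch 1 ∪ Patch 2| = 44.
|(Patch 1 ∪ Patch 2) ∩ Patch 3| = 17.
|(Patch 1 ∪ Patch 2) △ Patch 3| = 44 + 18 − 34 = 28.00.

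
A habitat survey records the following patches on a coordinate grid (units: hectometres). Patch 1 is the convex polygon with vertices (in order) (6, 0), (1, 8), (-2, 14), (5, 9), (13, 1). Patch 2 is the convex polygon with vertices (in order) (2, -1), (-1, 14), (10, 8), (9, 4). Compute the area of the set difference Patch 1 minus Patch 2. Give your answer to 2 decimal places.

19.18

|Patch 1| = 64, |Patch 1∩Patch 2| = 44.8191.
|Patch 1 ∖ Patch 2| = |Patch 1| − |Patch 1∩Patch 2| = 64 − 44.8191 = 19.18.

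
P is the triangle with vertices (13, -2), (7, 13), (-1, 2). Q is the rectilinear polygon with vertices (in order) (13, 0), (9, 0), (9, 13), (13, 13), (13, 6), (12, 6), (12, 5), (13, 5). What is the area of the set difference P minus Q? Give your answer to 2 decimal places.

|P| = 93, |P∩Q| = 12.8.
|P ∖ Q| = |P| − |P∩Q| = 93 − 12.8 = 80.20.

80.20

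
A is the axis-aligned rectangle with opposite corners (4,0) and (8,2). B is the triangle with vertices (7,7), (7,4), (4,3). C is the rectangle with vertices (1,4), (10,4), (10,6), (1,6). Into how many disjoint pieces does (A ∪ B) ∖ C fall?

3

(A ∪ B) ∖ C splits into 3 disjoint pieces (area 8, area 0.375, area 1.125).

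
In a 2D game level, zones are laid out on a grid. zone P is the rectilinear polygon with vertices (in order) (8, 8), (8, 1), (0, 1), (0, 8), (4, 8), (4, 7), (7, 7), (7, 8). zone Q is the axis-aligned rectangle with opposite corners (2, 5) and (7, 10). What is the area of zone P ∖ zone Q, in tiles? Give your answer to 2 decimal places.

|zone P| = 53, |zone P∩zone Q| = 12.
|zone P ∖ zone Q| = |zone P| − |zone P∩zone Q| = 53 − 12 = 41.00.

41.00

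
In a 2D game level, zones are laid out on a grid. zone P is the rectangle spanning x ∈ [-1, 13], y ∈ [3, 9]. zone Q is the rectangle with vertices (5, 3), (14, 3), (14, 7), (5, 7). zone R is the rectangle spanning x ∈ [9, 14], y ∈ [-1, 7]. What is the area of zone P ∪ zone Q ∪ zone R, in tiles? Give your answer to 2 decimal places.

By inclusion–exclusion:
Individual areas: |zone P| = 84, |zone Q| = 36, |zone R| = 40.
|zone P∩zone Q|: x∈[5,13], y∈[3,7] → 8·4 = 32.
|zone P∩zone R|: x∈[9,13], y∈[3,7] → 4·4 = 16.
|zone Q∩zone R|: x∈[9,14], y∈[3,7] → 5·4 = 20.
|zone P∩zone Q∩zone R| = 16.
|zone P ∪ zone Q ∪ zone R| = 160 − 68 + 16 = 108.00.

108.00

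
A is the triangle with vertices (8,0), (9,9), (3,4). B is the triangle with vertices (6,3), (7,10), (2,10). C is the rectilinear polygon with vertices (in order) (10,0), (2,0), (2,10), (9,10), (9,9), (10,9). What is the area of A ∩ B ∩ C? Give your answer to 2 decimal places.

The intersection is the polygon with vertices (6,3), (4.645,5.371), (6.568,6.973).
By the shoelace formula its area is 3.36.

3.36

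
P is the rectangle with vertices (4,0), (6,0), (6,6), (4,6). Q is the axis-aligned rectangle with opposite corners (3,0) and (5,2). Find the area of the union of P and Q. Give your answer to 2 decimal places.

14.00

By inclusion–exclusion:
Individual areas: |P| = 12, |Q| = 4.
|P∩Q|: x∈[4,5], y∈[0,2] → 1·2 = 2.
|P ∪ Q| = 16 − 2 = 14.00.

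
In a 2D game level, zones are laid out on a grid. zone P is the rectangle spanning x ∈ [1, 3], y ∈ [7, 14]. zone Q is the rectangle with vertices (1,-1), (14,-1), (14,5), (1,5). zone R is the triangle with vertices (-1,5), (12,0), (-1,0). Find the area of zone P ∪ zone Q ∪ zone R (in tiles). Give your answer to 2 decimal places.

By inclusion–exclusion:
Individual areas: |zone P| = 14, |zone Q| = 78, |zone R| = 32.5.
|zone P∩zone Q| = 0 (no overlap).
|zone P∩zone R| = 0.
|zone Q∩zone R| = 23.2692.
|zone P∩zone Q∩zone R| = 0.
|zone P ∪ zone Q ∪ zone R| = 124.5 − 23.2692 + 0 = 101.23.

101.23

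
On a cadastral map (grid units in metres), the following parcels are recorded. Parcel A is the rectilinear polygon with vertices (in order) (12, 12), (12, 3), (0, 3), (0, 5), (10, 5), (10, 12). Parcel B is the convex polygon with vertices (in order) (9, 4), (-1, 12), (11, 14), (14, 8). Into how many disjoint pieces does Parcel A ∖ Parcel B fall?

Parcel A ∖ Parcel B is a single connected region.

1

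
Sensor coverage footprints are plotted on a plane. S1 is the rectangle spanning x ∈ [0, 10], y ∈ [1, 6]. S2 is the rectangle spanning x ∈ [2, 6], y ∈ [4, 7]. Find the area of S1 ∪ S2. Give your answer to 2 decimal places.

By inclusion–exclusion:
Individual areas: |S1| = 50, |S2| = 12.
|S1∩S2|: x∈[2,6], y∈[4,6] → 4·2 = 8.
|S1 ∪ S2| = 62 − 8 = 54.00.

54.00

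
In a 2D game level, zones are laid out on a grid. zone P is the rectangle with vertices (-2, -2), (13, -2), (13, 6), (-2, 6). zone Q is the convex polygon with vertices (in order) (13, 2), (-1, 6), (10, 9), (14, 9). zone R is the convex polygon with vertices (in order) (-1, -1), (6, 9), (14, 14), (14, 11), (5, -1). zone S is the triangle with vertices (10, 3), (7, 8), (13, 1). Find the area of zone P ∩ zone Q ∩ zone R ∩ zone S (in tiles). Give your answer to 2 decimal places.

0.82

The intersection is the polygon with vertices (8.714,6), (9.533,5.044), (9.111,4.481), (8.2,6).
By the shoelace formula its area is 0.82.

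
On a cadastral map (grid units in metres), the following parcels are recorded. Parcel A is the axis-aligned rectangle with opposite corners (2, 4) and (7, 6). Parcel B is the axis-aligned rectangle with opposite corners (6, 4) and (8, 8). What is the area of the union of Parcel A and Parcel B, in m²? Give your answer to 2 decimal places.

16.00

By inclusion–exclusion:
Individual areas: |Parcel A| = 10, |Parcel B| = 8.
|Parcel A∩Parcel B|: x∈[6,7], y∈[4,6] → 1·2 = 2.
|Parcel A ∪ Parcel B| = 18 − 2 = 16.00.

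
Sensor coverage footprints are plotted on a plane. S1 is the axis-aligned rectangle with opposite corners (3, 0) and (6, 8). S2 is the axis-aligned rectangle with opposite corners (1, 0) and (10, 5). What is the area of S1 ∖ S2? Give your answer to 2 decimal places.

9.00

|S1∩S2|: x∈[3,6], y∈[0,5] → 3·5 = 15.
|S1| = 24.
|S1 ∖ S2| = |S1| − |S1∩S2| = 24 − 15 = 9.00.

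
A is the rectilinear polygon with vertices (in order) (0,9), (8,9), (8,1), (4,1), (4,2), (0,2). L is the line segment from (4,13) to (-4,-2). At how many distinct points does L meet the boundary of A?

The segment meets the boundary at (0,5.5), (1.867,9).

2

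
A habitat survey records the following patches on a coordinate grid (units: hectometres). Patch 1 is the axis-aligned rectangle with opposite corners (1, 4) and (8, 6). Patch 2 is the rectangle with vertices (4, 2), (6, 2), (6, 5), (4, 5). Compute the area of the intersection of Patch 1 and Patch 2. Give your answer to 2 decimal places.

2.00

|Patch 1∩Patch 2|: x∈[4,6], y∈[4,5] → 2·1 = 2.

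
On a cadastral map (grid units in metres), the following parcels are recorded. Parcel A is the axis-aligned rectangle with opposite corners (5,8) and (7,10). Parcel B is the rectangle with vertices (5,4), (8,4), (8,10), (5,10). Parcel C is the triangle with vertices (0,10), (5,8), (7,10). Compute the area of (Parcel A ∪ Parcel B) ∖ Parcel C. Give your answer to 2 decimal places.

|Parcel A ∪ Parcel B| = 18.
|(Parcel A ∪ Parcel B) ∩ Parcel C| = 2.
|(Parcel A ∪ Parcel B) ∖ Parcel C| = 18 − 2 = 16.00.

16.00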